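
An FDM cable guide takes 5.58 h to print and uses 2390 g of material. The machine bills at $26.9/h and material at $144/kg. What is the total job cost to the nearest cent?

$494.26

Machine-time cost = 26.9 × 5.58 = $150.102.
Feedstock cost = 144 × 2390/1000 = $344.16.
Total = 150.102 + 344.16 = 494.262 ≈ $494.26.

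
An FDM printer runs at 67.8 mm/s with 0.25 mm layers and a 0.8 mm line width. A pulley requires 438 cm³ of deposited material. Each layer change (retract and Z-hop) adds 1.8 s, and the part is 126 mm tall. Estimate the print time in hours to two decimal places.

Extrusion cross-section: 0.25 × 0.8 → 0.2 mm².
Total extruded path = 438000/0.2 = 2190000 mm.
Extrusion time = 2190000 / 67.8, so 32300.9 s.
Layers = ⌈126/0.25⌉ = 504.
Non-print overhead = 504 × 1.8, so 907.2 s.
Total = 32300.9 + 907.2 = 33208.1 s = 9.22 hours.

9.22 hours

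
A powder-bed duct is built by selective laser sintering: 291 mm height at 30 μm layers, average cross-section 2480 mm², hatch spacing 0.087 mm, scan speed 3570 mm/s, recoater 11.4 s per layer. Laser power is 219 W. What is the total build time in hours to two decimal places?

Number of layers: 291 / 0.03 → 9700 (rounded up).
Per-layer scan distance = 2480 / 0.087 = 28505.7 mm.
Scan time per layer: 28505.7 / 3570 → 7.9848 s.
Time per layer = 7.9848 + 11.4 = 19.3848 s.
Build time = 9700 × 19.3848 = 188032.56 s = 52.23 hours.

52.23 hours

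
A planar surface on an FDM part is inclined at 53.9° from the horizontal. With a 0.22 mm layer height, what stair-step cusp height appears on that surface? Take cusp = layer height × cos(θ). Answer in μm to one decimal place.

h_c = t·cos θ = 0.22 × 0.5892 = 0.129624 mm (129.6 μm).

129.6 μm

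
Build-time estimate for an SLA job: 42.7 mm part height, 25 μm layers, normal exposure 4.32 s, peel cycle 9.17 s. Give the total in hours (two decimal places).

Layer count = ceil(42.7 / 0.025) = 1708.
Per-layer time = 4.32 + 9.17, so 13.49 s.
Total = 1708 × 13.49 = 23040.92 s = 6.40 hours.

6.40 hours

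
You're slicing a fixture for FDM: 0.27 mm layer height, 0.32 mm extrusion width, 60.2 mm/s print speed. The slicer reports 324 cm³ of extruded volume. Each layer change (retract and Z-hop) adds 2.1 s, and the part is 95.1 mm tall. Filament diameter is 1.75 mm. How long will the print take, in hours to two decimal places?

17.51 hours

Extrusion cross-section: 0.27 × 0.32 → 0.0864 mm².
Toolpath length = 324 cm³ / 0.0864 mm² = 324000 / 0.0864 = 3750000 mm.
Print-move time: 3750000 / 60.2 → 62292.4 s.
Layer count = ceil(95.1 / 0.27) = 353.
Layer-change overhead: 353 × 2.1 → 741.3 s.
Total = 62292.4 + 741.3 = 63033.7 s = 17.51 hours.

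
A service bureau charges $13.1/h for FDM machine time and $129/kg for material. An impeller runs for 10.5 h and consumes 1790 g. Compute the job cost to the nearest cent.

Machine-time cost: 13.1 × 10.5 → $137.55.
Feedstock cost: 129 × 1790/1000 → $230.91.
Total = 137.55 + 230.91 = $368.46.

$368.46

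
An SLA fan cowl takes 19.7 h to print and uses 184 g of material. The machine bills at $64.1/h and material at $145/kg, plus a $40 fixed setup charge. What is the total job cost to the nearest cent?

Time charge = 64.1 × 19.7 = $1262.77.
Material cost = 145 × 184/1000 = $26.68.
Adding setup: 1262.77 + 26.68 + 40 → $1329.45.

$1329.45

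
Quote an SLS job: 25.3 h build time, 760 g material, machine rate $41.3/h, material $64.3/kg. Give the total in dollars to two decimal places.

$1093.76

Time charge: 41.3 × 25.3 → $1044.89.
Material cost: 64.3 × 760/1000 → $48.868.
Total = 1044.89 + 48.868 = 1093.758 ≈ $1093.76.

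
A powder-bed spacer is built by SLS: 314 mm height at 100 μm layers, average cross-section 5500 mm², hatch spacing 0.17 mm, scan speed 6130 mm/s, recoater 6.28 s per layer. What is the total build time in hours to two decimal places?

Layers = ⌈314/0.1⌉ = 3140.
Per-layer scan distance = 5500 / 0.17, so 32352.9 mm.
Scan time per layer = 32352.9 / 6130 = 5.2778 s.
Per-layer time: 5.2778 + 6.28 → 11.5578 s.
Build time = 3140 × 11.5578 = 36291.492 s = 10.08 hours.

10.08 hours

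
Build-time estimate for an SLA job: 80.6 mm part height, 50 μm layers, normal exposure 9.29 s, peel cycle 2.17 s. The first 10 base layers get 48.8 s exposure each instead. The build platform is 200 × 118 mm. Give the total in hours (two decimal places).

5.24 hours

Layer count = ceil(80.6 / 0.05) = 1612.
Bottom layers = 10 × (48.8 + 2.17) = 509.7 s.
Normal layers = 1602 × (9.29 + 2.17), so 18358.92 s.
Sum: 509.7 + 18358.92 = 18868.62 s → 5.24 hours.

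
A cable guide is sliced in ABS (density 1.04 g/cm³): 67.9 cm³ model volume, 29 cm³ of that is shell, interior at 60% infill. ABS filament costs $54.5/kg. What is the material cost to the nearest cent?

Infill region = 67.9 − 29 = 38.9 cm³.
Infill deposited: 0.60 × 38.9 → 23.34 cm³.
Total printed volume: 29 + 23.34 → 52.34 cm³.
Mass = 52.34 × 1.04, so 54.4336 g.
Cost = 54.4336 g / 1000 × $54.5/kg = $2.97.

$2.97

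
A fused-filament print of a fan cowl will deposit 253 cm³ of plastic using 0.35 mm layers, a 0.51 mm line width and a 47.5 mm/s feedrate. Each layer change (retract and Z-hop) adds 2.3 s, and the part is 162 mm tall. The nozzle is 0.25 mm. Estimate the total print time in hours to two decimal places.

Line area: 0.35 × 0.51 → 0.1785 mm².
Toolpath length = 253 cm³ / 0.1785 mm² = 253000 / 0.1785 = 1417366.9 mm.
Time extruding = 1417366.9 / 47.5, so 29839.3 s.
Layers = ⌈162/0.35⌉ = 463.
Z-hop total = 463 × 2.3 = 1064.9 s.
Altogether 29839.3 + 1064.9 = 30904.2 s, i.e. 8.58 hours.

8.58 hours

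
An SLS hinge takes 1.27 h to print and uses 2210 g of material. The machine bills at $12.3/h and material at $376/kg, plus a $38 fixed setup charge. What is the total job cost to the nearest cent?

Time charge = 12.3 × 1.27 = $15.621.
Material charge = 376 × 2210/1000 = $830.96.
Total = 15.621 + 830.96 + 38 = 884.581 ≈ $884.58.

$884.58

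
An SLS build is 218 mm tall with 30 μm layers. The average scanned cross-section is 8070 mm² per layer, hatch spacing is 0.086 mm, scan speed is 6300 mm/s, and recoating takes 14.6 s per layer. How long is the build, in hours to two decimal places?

Layers = ⌈218/0.03⌉ = 7267.
Hatch length per layer = 8070 / 0.086, so 93837.2 mm.
Laser time per layer: 93837.2 / 6300 → 14.8948 s.
Layer cycle = 14.8948 + 14.6, so 29.4948 s.
Build time = 7267 × 29.4948 = 214338.7116 s = 59.54 hours.

59.54 hours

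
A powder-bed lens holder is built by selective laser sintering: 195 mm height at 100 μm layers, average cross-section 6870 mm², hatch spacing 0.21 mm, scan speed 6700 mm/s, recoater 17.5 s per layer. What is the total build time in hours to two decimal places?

12.12 hours

Layers = ⌈195/0.1⌉ = 1950.
Scan path per layer = 6870 / 0.21 = 32714.3 mm.
Per-layer scan time = 32714.3 / 6700 = 4.8827 s.
Layer cycle = 4.8827 + 17.5 = 22.3827 s.
1950 layers × 22.3827 s/layer = 43646.265 s, i.e. 12.12 hours.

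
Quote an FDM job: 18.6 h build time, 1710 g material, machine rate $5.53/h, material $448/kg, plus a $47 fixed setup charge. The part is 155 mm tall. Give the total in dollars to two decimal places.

$915.94

Machine-time cost: 5.53 × 18.6 → $102.858.
Feedstock cost: 448 × 1710/1000 → $766.08.
Adding setup: 102.858 + 766.08 + 47 → 915.938 ≈ $915.94.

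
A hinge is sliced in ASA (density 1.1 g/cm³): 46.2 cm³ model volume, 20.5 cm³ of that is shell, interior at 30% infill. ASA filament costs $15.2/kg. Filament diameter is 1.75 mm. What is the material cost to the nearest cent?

Interior volume = 46.2 − 20.5, so 25.7 cm³.
Infill volume = 0.30 × 25.7 = 7.71 cm³.
Total extruded: 20.5 + 7.71 → 28.21 cm³.
Mass: 28.21 × 1.1 → 31.031 g.
Cost = 31.031 g / 1000 × $15.2/kg = $0.47.

$0.47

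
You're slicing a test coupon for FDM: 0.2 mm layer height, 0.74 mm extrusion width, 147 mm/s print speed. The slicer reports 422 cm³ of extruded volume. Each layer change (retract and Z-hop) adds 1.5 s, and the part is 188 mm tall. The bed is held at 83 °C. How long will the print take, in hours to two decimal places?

Bead cross-section = 0.2 × 0.74, so 0.148 mm².
Toolpath length = 422 cm³ / 0.148 mm² = 422000 / 0.148 = 2851351.4 mm.
Time extruding = 2851351.4 / 147 = 19396.9 s.
Number of layers: 188 / 0.2 → 940 (rounded up).
Layer-change overhead = 940 × 1.5, so 1410 s.
Altogether 19396.9 + 1410 = 20806.9 s, i.e. 5.78 hours.

5.78 hours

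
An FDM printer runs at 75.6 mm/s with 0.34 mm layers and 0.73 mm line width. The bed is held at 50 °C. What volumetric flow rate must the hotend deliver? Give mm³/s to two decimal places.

Extrusion cross-section = 0.34 × 0.73 = 0.2482 mm².
Volumetric flow = 75.6 × 0.2482 = 18.76 mm³/s.

18.76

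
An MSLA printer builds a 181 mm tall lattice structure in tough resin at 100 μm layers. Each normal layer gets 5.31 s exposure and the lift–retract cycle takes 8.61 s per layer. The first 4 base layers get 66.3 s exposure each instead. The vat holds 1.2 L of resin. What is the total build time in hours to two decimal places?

7.07 hours

Layers = ⌈181/0.1⌉ = 1810.
Bottom layers: 4 × (66.3 + 8.61) → 299.64 s.
Remaining layers = 1806 × (5.31 + 8.61), so 25139.52 s.
Total = 299.64 + 25139.52 = 25439.16 s = 7.07 hours.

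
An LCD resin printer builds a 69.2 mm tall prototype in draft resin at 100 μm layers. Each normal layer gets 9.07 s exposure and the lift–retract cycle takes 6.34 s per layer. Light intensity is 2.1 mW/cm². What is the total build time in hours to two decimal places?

2.96 hours

Layers = ⌈69.2/0.1⌉ = 692.
Each layer takes = 9.07 + 6.34 = 15.41 s.
Total = 692 × 15.41 = 10663.72 s = 2.96 hours.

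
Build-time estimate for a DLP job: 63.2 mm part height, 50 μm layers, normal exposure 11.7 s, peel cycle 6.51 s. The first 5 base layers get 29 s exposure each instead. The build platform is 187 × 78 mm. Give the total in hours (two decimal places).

Layers = ⌈63.2/0.05⌉ = 1264.
Bottom layers = 5 × (29 + 6.51), so 177.55 s.
Remaining layers = 1259 × (11.7 + 6.51) = 22926.39 s.
Total = 177.55 + 22926.39 = 23103.94 s = 6.42 hours.

6.42 hours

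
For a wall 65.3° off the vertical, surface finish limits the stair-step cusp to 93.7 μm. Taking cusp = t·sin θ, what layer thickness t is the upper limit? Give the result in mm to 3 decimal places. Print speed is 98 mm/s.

0.103 mm

sin(65.3°) = 0.9085; t_max = 0.0937/0.9085 = 0.103 mm.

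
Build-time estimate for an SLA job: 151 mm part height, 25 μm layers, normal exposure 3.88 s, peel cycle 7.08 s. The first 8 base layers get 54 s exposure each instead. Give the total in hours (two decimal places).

Number of layers: 151 / 0.025 → 6040 (rounded up).
Bottom layers = 8 × (54 + 7.08) = 488.64 s.
Regular layers = 6032 × (3.88 + 7.08), so 66110.72 s.
Sum: 488.64 + 66110.72 = 66599.36 s → 18.50 hours.

18.50 hours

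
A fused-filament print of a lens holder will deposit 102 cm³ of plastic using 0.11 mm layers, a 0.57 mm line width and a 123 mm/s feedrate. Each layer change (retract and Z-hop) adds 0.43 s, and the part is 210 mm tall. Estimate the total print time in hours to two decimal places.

3.90 hours

Line area = 0.11 × 0.57 = 0.0627 mm².
Total extruded path = 102000/0.0627 = 1626794.3 mm.
Time extruding = 1626794.3 / 123 = 13226 s.
Layer count = ceil(210 / 0.11) = 1910.
Layer-change overhead = 1910 × 0.43, so 821.3 s.
Total = 13226 + 821.3 = 14047.3 s = 3.90 hours.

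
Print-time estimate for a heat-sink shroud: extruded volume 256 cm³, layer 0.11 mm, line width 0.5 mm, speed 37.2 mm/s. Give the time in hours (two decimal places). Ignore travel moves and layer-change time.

Bead cross-section = 0.11 × 0.5, so 0.055 mm².
Total extruded path = 256000/0.055 = 4654545.5 mm.
Print-move time = 4654545.5 / 37.2, so 125122.2 s.
In the requested units: 125122.2 s = 34.76 hours.

34.76 hours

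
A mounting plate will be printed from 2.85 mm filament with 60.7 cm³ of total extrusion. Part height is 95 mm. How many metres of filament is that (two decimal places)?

A = π r² = π × 1.425² = 6.3794 mm².
Length = 60.7 cm³ / 6.3794 mm² = 60700 / 6.3794 = 9515 mm = 9.52 m.

9.52 m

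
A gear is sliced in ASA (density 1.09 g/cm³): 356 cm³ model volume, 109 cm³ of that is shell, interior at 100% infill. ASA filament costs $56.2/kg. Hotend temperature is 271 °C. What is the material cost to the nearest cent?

Volume inside the shell = 356 − 109 = 247 cm³.
Deposited infill = 1.00 × 247 = 247 cm³.
Deposited volume = 109 + 247 = 356 cm³.
Mass: 356 × 1.09 → 388.04 g.
Cost = 388.04 g / 1000 × $56.2/kg = $21.81.

$21.81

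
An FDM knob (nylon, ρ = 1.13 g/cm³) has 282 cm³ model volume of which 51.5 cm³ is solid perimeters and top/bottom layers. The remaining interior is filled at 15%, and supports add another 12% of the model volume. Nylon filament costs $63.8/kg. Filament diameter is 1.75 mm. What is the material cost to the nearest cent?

$8.65

Volume inside the shell = 282 − 51.5 = 230.5 cm³.
Infill deposited = 0.15 × 230.5, so 34.575 cm³.
Support = 0.12 × 282, so 33.84 cm³.
Deposited volume: 51.5 + 34.575 + 33.84 → 119.915 cm³.
Mass: 119.915 × 1.13 → 135.50395 g.
At $63.8/kg: 135.50395/1000 × 63.8 = $8.65.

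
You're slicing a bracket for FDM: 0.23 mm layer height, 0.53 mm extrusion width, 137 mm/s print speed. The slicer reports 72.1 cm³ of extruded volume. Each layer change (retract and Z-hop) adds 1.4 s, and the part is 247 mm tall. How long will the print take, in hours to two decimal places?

1.62 hours

Extrusion cross-section = 0.23 × 0.53, so 0.1219 mm².
Path length: 72100 mm³ / 0.1219 mm² → 591468.4 mm.
Print-move time = 591468.4 / 137 = 4317.3 s.
Number of layers: 247 / 0.23 → 1074 (rounded up).
Layer-change overhead = 1074 × 1.4 = 1503.6 s.
Total = 4317.3 + 1503.6 = 5820.9 s = 1.62 hours.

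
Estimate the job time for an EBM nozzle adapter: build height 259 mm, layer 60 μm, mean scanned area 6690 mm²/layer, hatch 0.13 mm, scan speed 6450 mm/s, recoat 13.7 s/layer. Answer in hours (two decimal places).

26.00 hours

Layers = ⌈259/0.06⌉ = 4317.
Scan path per layer = 6690 / 0.13, so 51461.5 mm.
Scan time per layer = 51461.5 / 6450 = 7.9785 s.
Per-layer time: 7.9785 + 13.7 → 21.6785 s.
Build time = 4317 × 21.6785 = 93586.0845 s = 26.00 hours.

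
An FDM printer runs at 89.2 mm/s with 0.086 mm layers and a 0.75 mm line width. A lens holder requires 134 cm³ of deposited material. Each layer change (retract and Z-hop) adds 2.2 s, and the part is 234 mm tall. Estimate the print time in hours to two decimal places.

8.13 hours

Bead cross-section = 0.086 × 0.75 = 0.0645 mm².
Toolpath length = 134 cm³ / 0.0645 mm² = 134000 / 0.0645 = 2077519.4 mm.
Extrusion time = 2077519.4 / 89.2 = 23290.6 s.
Number of layers: 234 / 0.086 → 2721 (rounded up).
Z-hop total = 2721 × 2.2, so 5986.2 s.
Total = 23290.6 + 5986.2 = 29276.8 s = 8.13 hours.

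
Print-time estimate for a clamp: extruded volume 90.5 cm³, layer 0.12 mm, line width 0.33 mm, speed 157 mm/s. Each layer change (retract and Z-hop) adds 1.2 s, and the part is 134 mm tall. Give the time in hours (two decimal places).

4.42 hours

Line area: 0.12 × 0.33 → 0.0396 mm².
Path length: 90500 mm³ / 0.0396 mm² → 2285353.5 mm.
Time extruding = 2285353.5 / 157 = 14556.4 s.
Number of layers: 134 / 0.12 → 1117 (rounded up).
Non-print overhead: 1117 × 1.2 → 1340.4 s.
Altogether 14556.4 + 1340.4 = 15896.8 s, i.e. 4.42 hours.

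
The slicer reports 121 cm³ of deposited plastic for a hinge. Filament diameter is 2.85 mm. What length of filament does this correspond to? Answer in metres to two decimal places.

A = π r² = π × 1.425² = 6.3794 mm².
Length = 121 cm³ / 6.3794 mm² = 121000 / 6.3794 = 18967.3 mm = 18.97 m.

18.97 m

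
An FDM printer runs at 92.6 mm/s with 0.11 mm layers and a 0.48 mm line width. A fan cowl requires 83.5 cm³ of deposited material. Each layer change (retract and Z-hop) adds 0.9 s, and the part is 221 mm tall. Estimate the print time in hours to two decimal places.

Extrusion cross-section = 0.11 × 0.48, so 0.0528 mm².
Toolpath length = 83.5 cm³ / 0.0528 mm² = 83500 / 0.0528 = 1581439.4 mm.
Print-move time = 1581439.4 / 92.6, so 17078.2 s.
Layers = ⌈221/0.11⌉ = 2010.
Non-print overhead = 2010 × 0.9 = 1809 s.
Total = 17078.2 + 1809 = 18887.2 s = 5.25 hours.

5.25 hours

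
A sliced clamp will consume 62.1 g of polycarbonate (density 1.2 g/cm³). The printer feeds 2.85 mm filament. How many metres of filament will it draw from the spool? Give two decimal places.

8.11 m

Extruded volume: 62.1/1.2 = 51.75 cm³ (51750 mm³).
Filament cross-section = π × (2.85/2)² = 6.3794 mm².
Length = 51750 / 6.3794 = 8112.05 mm = 8.11 m.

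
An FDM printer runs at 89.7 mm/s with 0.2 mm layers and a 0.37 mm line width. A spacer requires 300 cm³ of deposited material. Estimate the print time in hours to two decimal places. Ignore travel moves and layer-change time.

Line area = 0.2 × 0.37, so 0.074 mm².
Total extruded path = 300000/0.074 = 4054054.1 mm.
Time extruding = 4054054.1 / 89.7 = 45195.7 s.
45195.7 s = 12.55 hours.

12.55 hours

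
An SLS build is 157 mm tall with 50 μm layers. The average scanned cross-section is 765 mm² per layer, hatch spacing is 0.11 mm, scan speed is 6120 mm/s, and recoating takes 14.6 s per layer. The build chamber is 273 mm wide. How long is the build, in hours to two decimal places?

13.73 hours

Layer count = ceil(157 / 0.05) = 3140.
Per-layer scan distance = 765 / 0.11, so 6954.5 mm.
Scan time per layer: 6954.5 / 6120 → 1.1364 s.
Layer cycle: 1.1364 + 14.6 → 15.7364 s.
3140 layers × 15.7364 s/layer = 49412.296 s, i.e. 13.73 hours.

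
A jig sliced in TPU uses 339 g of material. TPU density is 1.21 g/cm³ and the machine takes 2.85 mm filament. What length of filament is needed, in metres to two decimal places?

43.92 m

Extruded volume: 339/1.21 = 280.1653 cm³ (280165.3 mm³).
A = π r² = π × 1.425² = 6.3794 mm².
Length = 280165.3 / 6.3794 = 43917.19 mm = 43.92 m.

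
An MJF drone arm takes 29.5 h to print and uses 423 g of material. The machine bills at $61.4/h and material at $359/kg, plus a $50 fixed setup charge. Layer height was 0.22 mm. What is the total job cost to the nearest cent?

Machine cost = 61.4 × 29.5 = $1811.30.
Material cost: 359 × 423/1000 → $151.857.
Total = 1811.30 + 151.857 + 50 = 2013.157 ≈ $2013.16.

$2013.16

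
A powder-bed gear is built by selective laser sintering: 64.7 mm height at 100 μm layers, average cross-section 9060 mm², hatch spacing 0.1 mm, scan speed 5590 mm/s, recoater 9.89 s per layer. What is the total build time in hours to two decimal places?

Number of layers: 64.7 / 0.1 → 647 (rounded up).
Per-layer scan distance: 9060 / 0.1 → 90600 mm.
Per-layer scan time = 90600 / 5590 = 16.2075 s.
Layer cycle = 16.2075 + 9.89 = 26.0975 s.
647 layers × 26.0975 s/layer = 16885.0825 s, i.e. 4.69 hours.

4.69 hours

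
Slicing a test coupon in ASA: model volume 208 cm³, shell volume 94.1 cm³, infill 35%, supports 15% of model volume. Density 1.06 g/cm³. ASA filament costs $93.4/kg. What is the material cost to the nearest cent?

$16.35

Volume inside the shell = 208 − 94.1 = 113.9 cm³.
Infill volume = 0.35 × 113.9, so 39.865 cm³.
Support = 0.15 × 208 = 31.2 cm³.
Deposited volume = 94.1 + 39.865 + 31.2, so 165.165 cm³.
Mass: 165.165 × 1.06 → 175.0749 g.
At $93.4/kg: 175.0749/1000 × 93.4 = $16.35.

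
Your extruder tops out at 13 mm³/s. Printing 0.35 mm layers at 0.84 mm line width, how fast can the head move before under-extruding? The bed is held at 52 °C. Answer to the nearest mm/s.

Bead cross-section = 0.35 × 0.84, so 0.294 mm².
v_max = Q/A = 13/0.294 = 44.22 mm/s → 44 mm/s.

44 mm/s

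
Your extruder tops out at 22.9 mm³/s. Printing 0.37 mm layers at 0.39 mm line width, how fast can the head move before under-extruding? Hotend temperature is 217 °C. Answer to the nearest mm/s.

159 mm/s

Bead cross-section = 0.37 × 0.39 = 0.1443 mm².
Max speed = 22.9 / 0.1443 = 158.70 ≈ 159 mm/s.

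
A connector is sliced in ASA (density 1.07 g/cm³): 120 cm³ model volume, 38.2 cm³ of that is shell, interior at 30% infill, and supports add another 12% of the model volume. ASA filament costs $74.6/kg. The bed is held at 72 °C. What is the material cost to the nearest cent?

Interior volume = 120 − 38.2, so 81.8 cm³.
Deposited infill = 0.30 × 81.8, so 24.54 cm³.
Support = 0.12 × 120, so 14.4 cm³.
Deposited volume: 38.2 + 24.54 + 14.4 → 77.14 cm³.
Mass = 77.14 × 1.07 = 82.5398 g.
At $74.6/kg: 82.5398/1000 × 74.6 = $6.16.

$6.16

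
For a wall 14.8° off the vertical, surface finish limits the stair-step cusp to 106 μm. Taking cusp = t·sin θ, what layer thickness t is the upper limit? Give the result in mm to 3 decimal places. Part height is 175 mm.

0.415 mm

sin(14.8°) = 0.2554; t_max = 0.106/0.2554 = 0.415 mm.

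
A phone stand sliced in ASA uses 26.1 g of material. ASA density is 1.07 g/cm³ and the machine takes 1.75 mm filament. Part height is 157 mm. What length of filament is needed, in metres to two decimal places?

10.14 m

Volume = 26.1 g / 1.07 g·cm⁻³ = 24.3925 cm³ = 24392.5 mm³.
A = π r² = π × 0.875² = 2.4053 mm².
L = V/A = 24392.5/2.4053 = 10141.15 mm → 10.14 m.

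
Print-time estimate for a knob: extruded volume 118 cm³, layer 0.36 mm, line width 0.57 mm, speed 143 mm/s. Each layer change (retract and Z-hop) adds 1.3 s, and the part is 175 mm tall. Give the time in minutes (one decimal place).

Extrusion cross-section = 0.36 × 0.57, so 0.2052 mm².
Total extruded path = 118000/0.2052 = 575048.7 mm.
Time extruding: 575048.7 / 143 → 4021.3 s.
Number of layers: 175 / 0.36 → 487 (rounded up).
Layer-change overhead = 487 × 1.3 = 633.1 s.
Total = 4021.3 + 633.1 = 4654.4 s = 77.6 minutes.

77.6 minutes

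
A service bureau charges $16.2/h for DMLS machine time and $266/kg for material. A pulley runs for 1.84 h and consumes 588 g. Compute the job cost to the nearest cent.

$186.22

Machine cost = 16.2 × 1.84, so $29.808.
Feedstock cost = 266 × 588/1000, so $156.408.
Job cost: 29.808 + 156.408 = 186.216 ≈ $186.22.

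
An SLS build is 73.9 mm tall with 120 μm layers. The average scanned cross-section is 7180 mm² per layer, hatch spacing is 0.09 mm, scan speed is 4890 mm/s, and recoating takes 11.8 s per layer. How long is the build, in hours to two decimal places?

4.81 hours

Number of layers: 73.9 / 0.12 → 616 (rounded up).
Scan path per layer = 7180 / 0.09, so 79777.8 mm.
Laser time per layer = 79777.8 / 4890, so 16.3145 s.
Layer cycle = 16.3145 + 11.8 = 28.1145 s.
Total: 616 × 28.1145 s = 17318.532 s → 4.81 hours.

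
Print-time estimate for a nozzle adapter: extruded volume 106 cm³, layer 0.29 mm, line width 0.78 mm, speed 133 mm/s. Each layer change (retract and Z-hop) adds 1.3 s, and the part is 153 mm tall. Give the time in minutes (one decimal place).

70.2 minutes

Extrusion cross-section: 0.29 × 0.78 → 0.2262 mm².
Toolpath length = 106 cm³ / 0.2262 mm² = 106000 / 0.2262 = 468611.8 mm.
Extrusion time = 468611.8 / 133 = 3523.4 s.
Number of layers: 153 / 0.29 → 528 (rounded up).
Non-print overhead = 528 × 1.3 = 686.4 s.
Total = 3523.4 + 686.4 = 4209.8 s = 70.2 minutes.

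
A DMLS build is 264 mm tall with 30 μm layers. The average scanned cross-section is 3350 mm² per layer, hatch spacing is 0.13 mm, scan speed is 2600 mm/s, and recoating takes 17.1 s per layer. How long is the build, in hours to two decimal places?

66.03 hours

Layer count = ceil(264 / 0.03) = 8800.
Scan path per layer = 3350 / 0.13 = 25769.2 mm.
Per-layer scan time: 25769.2 / 2600 → 9.9112 s.
Per-layer time = 9.9112 + 17.1, so 27.0112 s.
8800 layers × 27.0112 s/layer = 237698.56 s, i.e. 66.03 hours.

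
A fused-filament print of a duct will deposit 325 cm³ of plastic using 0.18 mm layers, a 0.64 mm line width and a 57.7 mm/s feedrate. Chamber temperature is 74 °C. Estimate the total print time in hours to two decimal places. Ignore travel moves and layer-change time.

Extrusion cross-section = 0.18 × 0.64 = 0.1152 mm².
Total extruded path = 325000/0.1152 = 2821180.6 mm.
Time extruding = 2821180.6 / 57.7 = 48893.9 s.
That's 48893.9 s → 13.58 hours.

13.58 hours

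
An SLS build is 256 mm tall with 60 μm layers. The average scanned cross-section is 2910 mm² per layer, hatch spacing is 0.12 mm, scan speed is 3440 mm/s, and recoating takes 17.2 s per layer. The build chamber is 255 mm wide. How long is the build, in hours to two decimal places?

28.74 hours

Layers = ⌈256/0.06⌉ = 4267.
Hatch length per layer = 2910 / 0.12 = 24250 mm.
Scan time per layer: 24250 / 3440 → 7.0494 s.
Time per layer = 7.0494 + 17.2 = 24.2494 s.
Build time = 4267 × 24.2494 = 103472.1898 s = 28.74 hours.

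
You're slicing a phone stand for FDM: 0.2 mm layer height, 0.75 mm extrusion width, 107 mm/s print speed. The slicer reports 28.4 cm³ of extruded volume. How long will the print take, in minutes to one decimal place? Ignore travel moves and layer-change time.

Bead cross-section = 0.2 × 0.75, so 0.15 mm².
Toolpath length = 28.4 cm³ / 0.15 mm² = 28400 / 0.15 = 189333.3 mm.
Extrusion time = 189333.3 / 107, so 1769.5 s.
1769.5 s = 29.5 minutes.

29.5 minutes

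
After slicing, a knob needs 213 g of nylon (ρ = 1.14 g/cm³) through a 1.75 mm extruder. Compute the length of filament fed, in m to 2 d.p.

77.68 m

Volume = 213 g / 1.14 g·cm⁻³ = 186.8421 cm³ = 186842.1 mm³.
Filament cross-section = π × (1.75/2)² = 2.4053 mm².
L = V/A = 186842.1/2.4053 = 77679.33 mm → 77.68 m.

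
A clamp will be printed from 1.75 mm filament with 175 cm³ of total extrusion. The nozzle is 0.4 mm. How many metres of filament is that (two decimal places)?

A = π r² = π × 0.875² = 2.4053 mm².
L = 175000 mm³ / 2.4053 mm² = 72756 mm, i.e. 72.76 m.

72.76 m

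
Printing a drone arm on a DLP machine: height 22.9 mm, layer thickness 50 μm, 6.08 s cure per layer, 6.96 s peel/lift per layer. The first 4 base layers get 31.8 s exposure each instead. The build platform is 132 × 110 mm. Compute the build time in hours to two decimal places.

Layer count = ceil(22.9 / 0.05) = 458.
Base layers = 4 × (31.8 + 6.96) = 155.04 s.
Normal layers = 454 × (6.08 + 6.96) = 5920.16 s.
Sum: 155.04 + 5920.16 = 6075.2 s → 1.69 hours.

1.69 hours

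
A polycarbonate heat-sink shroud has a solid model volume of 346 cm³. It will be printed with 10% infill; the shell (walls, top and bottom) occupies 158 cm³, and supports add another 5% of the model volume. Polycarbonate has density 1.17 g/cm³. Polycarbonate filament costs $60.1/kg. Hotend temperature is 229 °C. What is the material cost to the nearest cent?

Interior volume = 346 − 158, so 188 cm³.
Infill deposited = 0.10 × 188 = 18.8 cm³.
Support: 0.05 × 346 → 17.3 cm³.
Deposited volume = 158 + 18.8 + 17.3, so 194.1 cm³.
Mass = 194.1 × 1.17 = 227.097 g.
Cost = 227.097 g / 1000 × $60.1/kg = $13.65.

$13.65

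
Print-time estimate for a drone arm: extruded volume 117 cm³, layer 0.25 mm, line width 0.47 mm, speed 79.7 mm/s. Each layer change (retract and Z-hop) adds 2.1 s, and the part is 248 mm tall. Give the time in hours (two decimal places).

4.05 hours

Line area = 0.25 × 0.47 = 0.1175 mm².
Total extruded path = 117000/0.1175 = 995744.7 mm.
Print-move time: 995744.7 / 79.7 → 12493.7 s.
Layers = ⌈248/0.25⌉ = 992.
Non-print overhead = 992 × 2.1, so 2083.2 s.
Total = 12493.7 + 2083.2 = 14576.9 s = 4.05 hours.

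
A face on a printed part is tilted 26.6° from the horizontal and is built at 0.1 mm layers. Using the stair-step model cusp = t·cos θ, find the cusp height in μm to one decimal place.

89.4 μm

h_c = t·cos θ = 0.1 × 0.8942 = 0.08942 mm (89.4 μm).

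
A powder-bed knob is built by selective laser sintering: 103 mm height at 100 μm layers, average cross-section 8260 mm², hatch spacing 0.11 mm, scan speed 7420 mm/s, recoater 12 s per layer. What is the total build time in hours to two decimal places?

6.33 hours

Number of layers: 103 / 0.1 → 1030 (rounded up).
Hatch length per layer = 8260 / 0.11, so 75090.9 mm.
Per-layer scan time = 75090.9 / 7420, so 10.1201 s.
Layer cycle = 10.1201 + 12 = 22.1201 s.
Total: 1030 × 22.1201 s = 22783.703 s → 6.33 hours.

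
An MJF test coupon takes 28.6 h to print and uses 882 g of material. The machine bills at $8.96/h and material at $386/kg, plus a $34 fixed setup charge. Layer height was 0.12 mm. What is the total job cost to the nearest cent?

Time charge = 8.96 × 28.6, so $256.256.
Material cost: 386 × 882/1000 → $340.452.
Total = 256.256 + 340.452 + 34 = 630.708 ≈ $630.71.

$630.71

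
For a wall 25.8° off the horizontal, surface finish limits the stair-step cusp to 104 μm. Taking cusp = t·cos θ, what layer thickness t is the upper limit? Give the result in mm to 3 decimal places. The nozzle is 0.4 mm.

t = h_c / cos θ = 0.104 / 0.9003 = 0.116 mm.

0.116 mm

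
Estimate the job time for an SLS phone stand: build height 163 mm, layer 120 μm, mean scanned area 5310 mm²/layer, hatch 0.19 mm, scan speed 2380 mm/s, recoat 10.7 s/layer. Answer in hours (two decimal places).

Number of layers: 163 / 0.12 → 1359 (rounded up).
Scan path per layer = 5310 / 0.19, so 27947.4 mm.
Laser time per layer = 27947.4 / 2380 = 11.7426 s.
Per-layer time = 11.7426 + 10.7 = 22.4426 s.
1359 layers × 22.4426 s/layer = 30499.4934 s, i.e. 8.47 hours.

8.47 hours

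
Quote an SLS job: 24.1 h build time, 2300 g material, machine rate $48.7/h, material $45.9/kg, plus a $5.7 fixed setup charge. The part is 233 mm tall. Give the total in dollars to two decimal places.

Machine-time cost = 48.7 × 24.1, so $1173.67.
Material charge: 45.9 × 2300/1000 → $105.57.
Total = 1173.67 + 105.57 + 5.7 = $1284.94.

$1284.94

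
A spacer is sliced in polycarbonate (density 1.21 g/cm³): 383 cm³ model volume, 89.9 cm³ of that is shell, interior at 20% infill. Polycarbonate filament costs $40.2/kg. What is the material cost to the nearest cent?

$7.22

Volume inside the shell: 383 − 89.9 → 293.1 cm³.
Infill deposited = 0.20 × 293.1 = 58.62 cm³.
Total printed volume = 89.9 + 58.62 = 148.52 cm³.
Mass = 148.52 × 1.21, so 179.7092 g.
Cost = 179.7092 g / 1000 × $40.2/kg = $7.22.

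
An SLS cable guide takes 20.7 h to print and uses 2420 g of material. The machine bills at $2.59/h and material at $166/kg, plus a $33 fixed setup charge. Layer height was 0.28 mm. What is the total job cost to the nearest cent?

Time charge = 2.59 × 20.7, so $53.613.
Material charge = 166 × 2420/1000, so $401.72.
Adding setup: 53.613 + 401.72 + 33 → 488.333 ≈ $488.33.

$488.33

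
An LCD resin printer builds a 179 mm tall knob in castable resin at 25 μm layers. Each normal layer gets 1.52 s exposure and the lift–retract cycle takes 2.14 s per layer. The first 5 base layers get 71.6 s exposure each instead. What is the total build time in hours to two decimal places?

7.38 hours

Layer count = ceil(179 / 0.025) = 7160.
Base layers = 5 × (71.6 + 2.14), so 368.7 s.
Regular layers = 7155 × (1.52 + 2.14) = 26187.3 s.
Sum: 368.7 + 26187.3 = 26556 s → 7.38 hours.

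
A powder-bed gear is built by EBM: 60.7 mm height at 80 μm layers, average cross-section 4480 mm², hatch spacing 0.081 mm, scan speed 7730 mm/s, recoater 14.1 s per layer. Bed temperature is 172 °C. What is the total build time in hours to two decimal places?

4.48 hours

Number of layers: 60.7 / 0.08 → 759 (rounded up).
Scan path per layer: 4480 / 0.081 → 55308.6 mm.
Per-layer scan time = 55308.6 / 7730 = 7.1551 s.
Layer cycle: 7.1551 + 14.1 → 21.2551 s.
Total: 759 × 21.2551 s = 16132.6209 s → 4.48 hours.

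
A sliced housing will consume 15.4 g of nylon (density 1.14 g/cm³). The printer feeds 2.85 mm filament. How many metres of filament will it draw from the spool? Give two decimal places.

2.12 m

Extruded volume: 15.4/1.14 = 13.5088 cm³ (13508.8 mm³).
Filament cross-section = π × (2.85/2)² = 6.3794 mm².
L = V/A = 13508.8/6.3794 = 2117.57 mm → 2.12 m.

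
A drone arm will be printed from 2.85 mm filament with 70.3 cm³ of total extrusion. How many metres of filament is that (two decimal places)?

11.02 m

Cross-section of 2.85 mm filament: π·(2.85/2)² = 6.3794 mm².
L = 70300 mm³ / 6.3794 mm² = 11019.85 mm, i.e. 11.02 m.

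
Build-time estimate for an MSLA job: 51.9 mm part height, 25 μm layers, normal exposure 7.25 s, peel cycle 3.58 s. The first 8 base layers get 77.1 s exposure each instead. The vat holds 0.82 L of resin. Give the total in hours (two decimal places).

6.40 hours

Number of layers: 51.9 / 0.025 → 2076 (rounded up).
Burn-in layers = 8 × (77.1 + 3.58) = 645.44 s.
Normal layers = 2068 × (7.25 + 3.58), so 22396.44 s.
Sum: 645.44 + 22396.44 = 23041.88 s → 6.40 hours.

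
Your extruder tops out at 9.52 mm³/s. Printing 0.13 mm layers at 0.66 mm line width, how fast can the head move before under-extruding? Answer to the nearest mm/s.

A = 0.13 × 0.66 = 0.0858 mm².
Max speed = 9.52 / 0.0858 = 110.96 ≈ 111 mm/s.

111 mm/s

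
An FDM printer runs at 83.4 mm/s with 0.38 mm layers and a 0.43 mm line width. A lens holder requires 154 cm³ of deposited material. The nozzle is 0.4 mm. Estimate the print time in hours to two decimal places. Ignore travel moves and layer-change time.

Extrusion cross-section = 0.38 × 0.43 = 0.1634 mm².
Total extruded path = 154000/0.1634 = 942472.5 mm.
Extrusion time = 942472.5 / 83.4, so 11300.6 s.
That's 11300.6 s → 3.14 hours.

3.14 hours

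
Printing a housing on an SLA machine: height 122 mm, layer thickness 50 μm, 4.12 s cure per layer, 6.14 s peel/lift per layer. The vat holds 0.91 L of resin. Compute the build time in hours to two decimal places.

6.95 hours

Layer count = ceil(122 / 0.05) = 2440.
Each layer takes: 4.12 + 6.14 → 10.26 s.
Build time: 2440 × 10.26 s = 25034.4 s, i.e. 6.95 hours.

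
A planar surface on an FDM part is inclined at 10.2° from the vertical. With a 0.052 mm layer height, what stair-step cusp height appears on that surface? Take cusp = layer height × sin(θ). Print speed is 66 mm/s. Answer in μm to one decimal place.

9.2 μm

sin(10.2°) = 0.1771, so cusp = 0.052 × 0.1771 = 0.009209 mm → 9.2 μm.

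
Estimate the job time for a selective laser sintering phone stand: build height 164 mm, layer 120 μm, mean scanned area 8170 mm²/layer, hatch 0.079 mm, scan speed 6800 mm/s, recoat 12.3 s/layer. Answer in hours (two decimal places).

Number of layers: 164 / 0.12 → 1367 (rounded up).
Per-layer scan distance: 8170 / 0.079 → 103417.7 mm.
Scan time per layer = 103417.7 / 6800, so 15.2085 s.
Per-layer time: 15.2085 + 12.3 → 27.5085 s.
1367 layers × 27.5085 s/layer = 37604.1195 s, i.e. 10.45 hours.

10.45 hours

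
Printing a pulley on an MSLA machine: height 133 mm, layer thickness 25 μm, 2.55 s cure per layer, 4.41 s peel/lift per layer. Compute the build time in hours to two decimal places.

10.29 hours

Layer count = ceil(133 / 0.025) = 5320.
Per-layer time = 2.55 + 4.41, so 6.96 s.
Total = 5320 × 6.96 = 37027.2 s = 10.29 hours.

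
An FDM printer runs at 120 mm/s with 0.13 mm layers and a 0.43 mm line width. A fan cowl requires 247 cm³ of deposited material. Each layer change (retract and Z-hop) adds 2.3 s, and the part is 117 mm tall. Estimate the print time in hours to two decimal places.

Extrusion cross-section: 0.13 × 0.43 → 0.0559 mm².
Total extruded path = 247000/0.0559 = 4418604.7 mm.
Print-move time = 4418604.7 / 120, so 36821.7 s.
Number of layers: 117 / 0.13 → 900 (rounded up).
Layer-change overhead = 900 × 2.3 = 2070 s.
Altogether 36821.7 + 2070 = 38891.7 s, i.e. 10.80 hours.

10.80 hours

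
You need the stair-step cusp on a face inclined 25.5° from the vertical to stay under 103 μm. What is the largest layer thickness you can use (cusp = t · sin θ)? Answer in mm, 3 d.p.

Layer height = cusp / sin(25.5°) = 0.103 / 0.4305 = 0.239 mm.

0.239 mm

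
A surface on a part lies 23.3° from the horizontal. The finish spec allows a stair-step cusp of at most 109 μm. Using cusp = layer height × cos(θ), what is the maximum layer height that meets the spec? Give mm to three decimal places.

t = h_c / cos θ = 0.109 / 0.9184 = 0.119 mm.

0.119 mm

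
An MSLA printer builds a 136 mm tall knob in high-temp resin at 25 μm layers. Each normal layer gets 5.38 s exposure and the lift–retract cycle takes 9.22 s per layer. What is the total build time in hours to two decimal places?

Layer count = ceil(136 / 0.025) = 5440.
Each layer takes = 5.38 + 9.22 = 14.6 s.
Build time: 5440 × 14.6 s = 79424 s, i.e. 22.06 hours.

22.06 hours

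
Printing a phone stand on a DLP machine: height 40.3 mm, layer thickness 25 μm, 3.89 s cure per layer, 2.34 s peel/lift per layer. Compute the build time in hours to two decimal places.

2.79 hours

Number of layers: 40.3 / 0.025 → 1612 (rounded up).
Per-layer time = 3.89 + 2.34, so 6.23 s.
Build time: 1612 × 6.23 s = 10042.76 s, i.e. 2.79 hours.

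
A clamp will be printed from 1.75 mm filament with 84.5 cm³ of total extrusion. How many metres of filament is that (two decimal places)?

Filament cross-section = π × (1.75/2)² = 2.4053 mm².
Length = 84.5 cm³ / 2.4053 mm² = 84500 / 2.4053 = 35130.75 mm = 35.13 m.

35.13 m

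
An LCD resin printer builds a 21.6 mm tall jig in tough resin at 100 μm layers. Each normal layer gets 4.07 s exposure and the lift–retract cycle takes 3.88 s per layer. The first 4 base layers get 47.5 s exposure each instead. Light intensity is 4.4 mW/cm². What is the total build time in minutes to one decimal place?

31.5 minutes

Number of layers: 21.6 / 0.1 → 216 (rounded up).
Bottom layers = 4 × (47.5 + 3.88) = 205.52 s.
Normal layers: 212 × (4.07 + 3.88) → 1685.4 s.
Total = 205.52 + 1685.4 = 1890.92 s = 31.5 minutes.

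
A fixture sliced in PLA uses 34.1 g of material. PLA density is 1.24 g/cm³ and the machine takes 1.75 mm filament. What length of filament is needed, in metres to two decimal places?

Volume = 34.1 g / 1.24 g·cm⁻³ = 27.5 cm³ = 27500 mm³.
Cross-section of 1.75 mm filament: π·(1.75/2)² = 2.4053 mm².
Length = 27500 / 2.4053 = 11433.09 mm = 11.43 m.

11.43 m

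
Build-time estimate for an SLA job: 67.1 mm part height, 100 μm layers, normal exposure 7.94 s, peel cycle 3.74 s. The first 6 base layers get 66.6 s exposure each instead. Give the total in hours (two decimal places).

Layer count = ceil(67.1 / 0.1) = 671.
Bottom layers = 6 × (66.6 + 3.74), so 422.04 s.
Remaining layers: 665 × (7.94 + 3.74) → 7767.2 s.
Total = 422.04 + 7767.2 = 8189.24 s = 2.27 hours.

2.27 hours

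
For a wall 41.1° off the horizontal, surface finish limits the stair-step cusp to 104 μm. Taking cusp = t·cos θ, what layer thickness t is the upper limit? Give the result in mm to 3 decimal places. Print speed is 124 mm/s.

0.138 mm

cos(41.1°) = 0.7536; t_max = 0.104/0.7536 = 0.138 mm.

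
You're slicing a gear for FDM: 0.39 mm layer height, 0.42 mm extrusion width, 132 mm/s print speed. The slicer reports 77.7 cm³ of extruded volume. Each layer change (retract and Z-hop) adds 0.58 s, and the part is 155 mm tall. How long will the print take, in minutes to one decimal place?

Extrusion cross-section = 0.39 × 0.42, so 0.1638 mm².
Path length: 77700 mm³ / 0.1638 mm² → 474359 mm.
Extrusion time: 474359 / 132 → 3593.6 s.
Number of layers: 155 / 0.39 → 398 (rounded up).
Non-print overhead: 398 × 0.58 → 230.84 s.
Total = 3593.6 + 230.84 = 3824.44 s = 63.7 minutes.

63.7 minutes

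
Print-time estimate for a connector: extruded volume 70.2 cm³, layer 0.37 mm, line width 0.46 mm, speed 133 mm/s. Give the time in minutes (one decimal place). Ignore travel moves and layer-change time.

51.7 minutes

Line area: 0.37 × 0.46 → 0.1702 mm².
Total extruded path = 70200/0.1702 = 412455.9 mm.
Extrusion time = 412455.9 / 133, so 3101.2 s.
3101.2 s = 51.7 minutes.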